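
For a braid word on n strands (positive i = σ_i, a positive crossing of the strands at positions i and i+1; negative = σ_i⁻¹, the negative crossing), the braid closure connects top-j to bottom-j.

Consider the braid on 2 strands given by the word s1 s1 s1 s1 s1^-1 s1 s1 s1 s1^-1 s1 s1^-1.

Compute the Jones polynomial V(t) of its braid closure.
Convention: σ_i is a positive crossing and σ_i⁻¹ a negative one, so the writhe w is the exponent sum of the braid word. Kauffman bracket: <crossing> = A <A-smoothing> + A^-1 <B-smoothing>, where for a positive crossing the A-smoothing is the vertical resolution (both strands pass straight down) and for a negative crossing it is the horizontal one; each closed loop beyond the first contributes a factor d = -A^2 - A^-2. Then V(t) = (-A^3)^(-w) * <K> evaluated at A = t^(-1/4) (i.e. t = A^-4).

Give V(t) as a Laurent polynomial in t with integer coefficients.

-t^7 + t^6 - t^5 + t^4 + t^2

Derivation:
The presented braid s1 s1 s1 s1 s1^-1 s1 s1 s1 s1^-1 s1 s1^-1 on 2 strands reduces by inverse Markov moves (closure unchanged at each step):
  Deconjugate: the word is γ·β·γ⁻¹ with γ = s1 (prefix) and γ⁻¹ = s1^-1 (suffix); strip both.
Reduced to β = s1 s1 s1 s1^-1 s1 s1 s1 s1^-1 s1 on 2 strands, 9 crossings.
Compute on β:
First cancel adjacent σ_i σ_i⁻¹ pairs (Reidemeister II — same braid, same closure): s1 s1 s1 s1^-1 s1 s1 s1 s1^-1 s1 → s1 s1 s1 s1 s1.
Braid: s1 s1 s1 s1 s1 on 2 strands, 5 crossings.
Writhe w = (#positive) - (#negative) = 5 - 0 = 5.
Enumerate smoothing states for the bracket polynomial. There are 2^5 = 32 states.
Smooth each crossing (0=||, 1=⌣⌢); contribution A^(Σ sign_k(1-2s_k)) * d^(L-1).
  state 00000: A-exp=+5, loops=2, term = A^5 * d^1
  state 00001: A-exp=+3, loops=1, term = A^3 * d^0
  state 00010: A-exp=+3, loops=1, term = A^3 * d^0
  state 00011: A-exp=+1, loops=2, term = A^1 * d^1
  state 00100: A-exp=+3, loops=1, term = A^3 * d^0
  state 00101: A-exp=+1, loops=2, term = A^1 * d^1
  state 00110: A-exp=+1, loops=2, term = A^1 * d^1
  state 00111: A-exp=-1, loops=3, term = A^-1 * d^2
  state 01000: A-exp=+3, loops=1, term = A^3 * d^0
  state 01001: A-exp=+1, loops=2, term = A^1 * d^1
  state 01010: A-exp=+1, loops=2, term = A^1 * d^1
  state 01011: A-exp=-1, loops=3, term = A^-1 * d^2
  state 01100: A-exp=+1, loops=2, term = A^1 * d^1
  state 01101: A-exp=-1, loops=3, term = A^-1 * d^2
  state 01110: A-exp=-1, loops=3, term = A^-1 * d^2
  state 01111: A-exp=-3, loops=4, term = A^-3 * d^3
  state 10000: A-exp=+3, loops=1, term = A^3 * d^0
  state 10001: A-exp=+1, loops=2, term = A^1 * d^1
  state 10010: A-exp=+1, loops=2, term = A^1 * d^1
  state 10011: A-exp=-1, loops=3, term = A^-1 * d^2
  state 10100: A-exp=+1, loops=2, term = A^1 * d^1
  state 10101: A-exp=-1, loops=3, term = A^-1 * d^2
  state 10110: A-exp=-1, loops=3, term = A^-1 * d^2
  state 10111: A-exp=-3, loops=4, term = A^-3 * d^3
  state 11000: A-exp=+1, loops=2, term = A^1 * d^1
  state 11001: A-exp=-1, loops=3, term = A^-1 * d^2
  state 11010: A-exp=-1, loops=3, term = A^-1 * d^2
  state 11011: A-exp=-3, loops=4, term = A^-3 * d^3
  state 11100: A-exp=-1, loops=3, term = A^-1 * d^2
  state 11101: A-exp=-3, loops=4, term = A^-3 * d^3
  state 11110: A-exp=-3, loops=4, term = A^-3 * d^3
  state 11111: A-exp=-5, loops=5, term = A^-5 * d^4
Collect the terms by A-exponent (count of states per loop number):
Powers of d = -A^2 - A^-2: d^2 = A^4 + 2 + A^-4; d^3 = -A^6 - 3*A^2 - 3*A^-2 - A^-6; d^4 = A^8 + 4*A^4 + 6 + 4*A^-4 + A^-8.
  A^5 * (d) = -A^7 - A^3
  A^3 * (5) = 5*A^3
  A^1 * (10*d) = -10*A^3 - 10*A^-1
  A^-1 * (10*d^2) = 10*A^3 + 20*A^-1 + 10*A^-5
  A^-3 * (5*d^3) = -5*A^3 - 15*A^-1 - 15*A^-5 - 5*A^-9
  A^-5 * (d^4) = A^3 + 4*A^-1 + 6*A^-5 + 4*A^-9 + A^-13
Summing the groups: <K> = -A^7 - A^-1 + A^-5 - A^-9 + A^-13
Normalise by the writhe: (-A^3)^(-w) = (-A^3)^(-5) = -A^-15, so f(A) = -A^-15 * <K> = A^-8 + A^-16 - A^-20 + A^-24 - A^-28.
Substitute A = t^(-1/4), i.e. A^e → t^(-e/4): V(t) = -t^7 + t^6 - t^5 + t^4 + t^2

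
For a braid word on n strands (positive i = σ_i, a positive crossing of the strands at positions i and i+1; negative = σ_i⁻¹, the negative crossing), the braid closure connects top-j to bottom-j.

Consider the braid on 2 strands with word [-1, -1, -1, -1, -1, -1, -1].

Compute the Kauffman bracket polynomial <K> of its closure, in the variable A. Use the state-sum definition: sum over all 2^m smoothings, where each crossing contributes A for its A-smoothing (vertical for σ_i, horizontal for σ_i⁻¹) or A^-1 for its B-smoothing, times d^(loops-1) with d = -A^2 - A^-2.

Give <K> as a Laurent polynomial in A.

Braid: s1^-1 s1^-1 s1^-1 s1^-1 s1^-1 s1^-1 s1^-1 on 2 strands, 7 crossings.
Writhe w = (#positive) - (#negative) = 0 - 7 = -7.
Computing the Kauffman bracket via state sum. There are 2^7 = 128 states.
Each crossing splits two ways (0=vertical, 1=horizontal). The state's weight is A^(#A-smoothings - #B-smoothings) * d^(loops - 1).
Tabulate the states by total A-exponent and number of loops L (A-exp: L × count):
  A^7: L=7 ×1
  A^5: L=6 ×7
  A^3: L=5 ×21
  A^1: L=4 ×35
  A^-1: L=3 ×35
  A^-3: L=2 ×21
  A^-5: L=1 ×7
  A^-7: L=2 ×1
Each group contributes A^e * Σ count * d^(L-1):
Powers of d = -A^2 - A^-2: d^2 = A^4 + 2 + A^-4; d^3 = -A^6 - 3*A^2 - 3*A^-2 - A^-6; d^4 = A^8 + 4*A^4 + 6 + 4*A^-4 + A^-8; d^5 = -A^10 - 5*A^6 - 10*A^2 - 10*A^-2 - 5*A^-6 - A^-10; d^6 = A^12 + 6*A^8 + 15*A^4 + 20 + 15*A^-4 + 6*A^-8 + A^-12.
  A^7 * (d^6) = A^19 + 6*A^15 + 15*A^11 + 20*A^7 + 15*A^3 + 6*A^-1 + A^-5
  A^5 * (7*d^5) = -7*A^15 - 35*A^11 - 70*A^7 - 70*A^3 - 35*A^-1 - 7*A^-5
  A^3 * (21*d^4) = 21*A^11 + 84*A^7 + 126*A^3 + 84*A^-1 + 21*A^-5
  A^1 * (35*d^3) = -35*A^7 - 105*A^3 - 105*A^-1 - 35*A^-5
  A^-1 * (35*d^2) = 35*A^3 + 70*A^-1 + 35*A^-5
  A^-3 * (21*d) = -21*A^-1 - 21*A^-5
  A^-5 * (7) = 7*A^-5
  A^-7 * (d) = -A^-5 - A^-9
Summing the groups: <K> = A^19 - A^15 + A^11 - A^7 + A^3 - A^-1 - A^-9

Answer: A^19 - A^15 + A^11 - A^7 + A^3 - A^-1 - A^-9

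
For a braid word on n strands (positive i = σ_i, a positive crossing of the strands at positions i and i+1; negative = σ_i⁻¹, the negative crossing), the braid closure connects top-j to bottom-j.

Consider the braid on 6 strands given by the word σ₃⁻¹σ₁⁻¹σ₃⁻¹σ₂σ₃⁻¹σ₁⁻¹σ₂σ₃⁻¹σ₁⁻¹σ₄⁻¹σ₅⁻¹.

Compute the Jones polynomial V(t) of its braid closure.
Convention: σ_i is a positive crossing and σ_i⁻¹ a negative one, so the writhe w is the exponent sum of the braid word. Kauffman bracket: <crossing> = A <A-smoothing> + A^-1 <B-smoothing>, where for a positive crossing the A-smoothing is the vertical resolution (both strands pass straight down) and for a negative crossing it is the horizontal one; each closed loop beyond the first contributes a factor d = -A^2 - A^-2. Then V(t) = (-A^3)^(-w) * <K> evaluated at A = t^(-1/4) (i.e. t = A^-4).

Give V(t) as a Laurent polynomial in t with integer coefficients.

The presented braid s3^-1 s1^-1 s3^-1 s2 s3^-1 s1^-1 s2 s3^-1 s1^-1 s4^-1 s5^-1 on 6 strands reduces by inverse Markov moves (closure unchanged at each step):
  Destabilize: the word has the form β·s5^-1 where s5^-1 occurs only as the final letter (β ∈ B_5); drop it and the last strand → 5 strands.
  Destabilize: the word has the form β·s4^-1 where s4^-1 occurs only as the final letter (β ∈ B_4); drop it and the last strand → 4 strands.
Reduced to β = s3^-1 s1^-1 s3^-1 s2 s3^-1 s1^-1 s2 s3^-1 s1^-1 on 4 strands, 9 crossings.
Compute on β:
Braid: s3^-1 s1^-1 s3^-1 s2 s3^-1 s1^-1 s2 s3^-1 s1^-1 on 4 strands, 9 crossings.
Writhe w = (#positive) - (#negative) = 2 - 7 = -5.
Enumerate smoothing states for the bracket polynomial. There are 2^9 = 512 states.
For each crossing: s=0 is the vertical smoothing, s=1 horizontal. Crossing k contributes A^(sign_k * (1 - 2*s_k)); loop factor d = -A^2 - A^-2.
Tabulate the states by total A-exponent and number of loops L (A-exp: L × count):
  A^9: L=7 ×1
  A^7: L=6 ×9
  A^5: L=5 ×36
  A^3: L=4 ×83, L=6 ×1
  A^1: L=3 ×118, L=5 ×8
  A^-1: L=2 ×100, L=4 ×26
  A^-3: L=1 ×41, L=3 ×42, L=5 ×1
  A^-5: L=2 ×31, L=4 ×5
  A^-7: L=3 ×9
  A^-9: L=4 ×1
Each group contributes A^e * Σ count * d^(L-1):
Powers of d = -A^2 - A^-2: d^2 = A^4 + 2 + A^-4; d^3 = -A^6 - 3*A^2 - 3*A^-2 - A^-6; d^4 = A^8 + 4*A^4 + 6 + 4*A^-4 + A^-8; d^5 = -A^10 - 5*A^6 - 10*A^2 - 10*A^-2 - 5*A^-6 - A^-10; d^6 = A^12 + 6*A^8 + 15*A^4 + 20 + 15*A^-4 + 6*A^-8 + A^-12.
  A^9 * (d^6) = A^21 + 6*A^17 + 15*A^13 + 20*A^9 + 15*A^5 + 6*A + A^-3
  A^7 * (9*d^5) = -9*A^17 - 45*A^13 - 90*A^9 - 90*A^5 - 45*A - 9*A^-3
  A^5 * (36*d^4) = 36*A^13 + 144*A^9 + 216*A^5 + 144*A + 36*A^-3
  A^3 * (83*d^3 + d^5) = -A^13 - 88*A^9 - 259*A^5 - 259*A - 88*A^-3 - A^-7
  A^1 * (118*d^2 + 8*d^4) = 8*A^9 + 150*A^5 + 284*A + 150*A^-3 + 8*A^-7
  A^-1 * (100*d + 26*d^3) = -26*A^5 - 178*A - 178*A^-3 - 26*A^-7
  A^-3 * (41 + 42*d^2 + d^4) = A^5 + 46*A + 131*A^-3 + 46*A^-7 + A^-11
  A^-5 * (31*d + 5*d^3) = -5*A - 46*A^-3 - 46*A^-7 - 5*A^-11
  A^-7 * (9*d^2) = 9*A^-3 + 18*A^-7 + 9*A^-11
  A^-9 * (d^3) = -A^-3 - 3*A^-7 - 3*A^-11 - A^-15
Summing the groups: <K> = A^21 - 3*A^17 + 5*A^13 - 6*A^9 + 7*A^5 - 7*A + 5*A^-3 - 4*A^-7 + 2*A^-11 - A^-15
Normalise by the writhe: (-A^3)^(-w) = (-A^3)^(5) = -A^15, so f(A) = -A^15 * <K> = -A^36 + 3*A^32 - 5*A^28 + 6*A^24 - 7*A^20 + 7*A^16 - 5*A^12 + 4*A^8 - 2*A^4 + 1.
Substitute A = t^(-1/4), i.e. A^e → t^(-e/4): V(t) = 1 - 2*t^-1 + 4*t^-2 - 5*t^-3 + 7*t^-4 - 7*t^-5 + 6*t^-6 - 5*t^-7 + 3*t^-8 - t^-9

Answer: 1 - 2*t^-1 + 4*t^-2 - 5*t^-3 + 7*t^-4 - 7*t^-5 + 6*t^-6 - 5*t^-7 + 3*t^-8 - t^-9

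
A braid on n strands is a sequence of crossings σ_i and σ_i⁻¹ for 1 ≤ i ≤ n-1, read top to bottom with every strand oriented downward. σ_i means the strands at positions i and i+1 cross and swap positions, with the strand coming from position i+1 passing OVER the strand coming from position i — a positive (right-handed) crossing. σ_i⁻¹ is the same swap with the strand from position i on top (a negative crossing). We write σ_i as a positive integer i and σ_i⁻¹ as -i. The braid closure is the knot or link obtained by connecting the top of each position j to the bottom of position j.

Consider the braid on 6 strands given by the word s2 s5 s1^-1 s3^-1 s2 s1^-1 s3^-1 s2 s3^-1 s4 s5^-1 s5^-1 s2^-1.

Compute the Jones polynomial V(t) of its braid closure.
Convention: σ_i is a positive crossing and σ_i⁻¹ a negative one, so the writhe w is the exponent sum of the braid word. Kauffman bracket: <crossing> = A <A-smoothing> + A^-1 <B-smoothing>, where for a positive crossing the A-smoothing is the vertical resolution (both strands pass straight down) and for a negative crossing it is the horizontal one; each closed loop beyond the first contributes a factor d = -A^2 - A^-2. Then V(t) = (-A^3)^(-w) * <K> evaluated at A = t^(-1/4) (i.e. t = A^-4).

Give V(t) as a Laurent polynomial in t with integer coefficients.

The presented braid s2 s5 s1^-1 s3^-1 s2 s1^-1 s3^-1 s2 s3^-1 s4 s5^-1 s5^-1 s2^-1 on 6 strands reduces by inverse Markov moves (closure unchanged at each step):
  Deconjugate: the word is γ·β·γ⁻¹ with γ = s2 s5 (prefix) and γ⁻¹ = s5^-1 s2^-1 (suffix); strip both.
  Destabilize: the word has the form β·s5^-1 where s5^-1 occurs only as the final letter (β ∈ B_5); drop it and the last strand → 5 strands.
  Destabilize: the word has the form β·s4 where s4 occurs only as the final letter (β ∈ B_4); drop it and the last strand → 4 strands.
Reduced to β = s1^-1 s3^-1 s2 s1^-1 s3^-1 s2 s3^-1 on 4 strands, 7 crossings.
Compute on β:
Braid: s1^-1 s3^-1 s2 s1^-1 s3^-1 s2 s3^-1 on 4 strands, 7 crossings.
Writhe w = (#positive) - (#negative) = 2 - 5 = -3.
Computing the Kauffman bracket via state sum. There are 2^7 = 128 states.
Each crossing splits two ways (0=vertical, 1=horizontal). The state's weight is A^(#A-smoothings - #B-smoothings) * d^(loops - 1).
Tabulate the states by total A-exponent and number of loops L (A-exp: L × count):
  A^7: L=5 ×1
  A^5: L=4 ×7
  A^3: L=3 ×20, L=5 ×1
  A^1: L=2 ×29, L=4 ×6
  A^-1: L=1 ×19, L=3 ×16
  A^-3: L=2 ×19, L=4 ×2
  A^-5: L=3 ×7
  A^-7: L=4 ×1
Each group contributes A^e * Σ count * d^(L-1):
Powers of d = -A^2 - A^-2: d^2 = A^4 + 2 + A^-4; d^3 = -A^6 - 3*A^2 - 3*A^-2 - A^-6; d^4 = A^8 + 4*A^4 + 6 + 4*A^-4 + A^-8.
  A^7 * (d^4) = A^15 + 4*A^11 + 6*A^7 + 4*A^3 + A^-1
  A^5 * (7*d^3) = -7*A^11 - 21*A^7 - 21*A^3 - 7*A^-1
  A^3 * (20*d^2 + d^4) = A^11 + 24*A^7 + 46*A^3 + 24*A^-1 + A^-5
  A^1 * (29*d + 6*d^3) = -6*A^7 - 47*A^3 - 47*A^-1 - 6*A^-5
  A^-1 * (19 + 16*d^2) = 16*A^3 + 51*A^-1 + 16*A^-5
  A^-3 * (19*d + 2*d^3) = -2*A^3 - 25*A^-1 - 25*A^-5 - 2*A^-9
  A^-5 * (7*d^2) = 7*A^-1 + 14*A^-5 + 7*A^-9
  A^-7 * (d^3) = -A^-1 - 3*A^-5 - 3*A^-9 - A^-13
Summing the groups: <K> = A^15 - 2*A^11 + 3*A^7 - 4*A^3 + 3*A^-1 - 3*A^-5 + 2*A^-9 - A^-13
Normalise by the writhe: (-A^3)^(-w) = (-A^3)^(3) = -A^9, so f(A) = -A^9 * <K> = -A^24 + 2*A^20 - 3*A^16 + 4*A^12 - 3*A^8 + 3*A^4 - 2 + A^-4.
Substitute A = t^(-1/4), i.e. A^e → t^(-e/4): V(t) = t - 2 + 3*t^-1 - 3*t^-2 + 4*t^-3 - 3*t^-4 + 2*t^-5 - t^-6

Answer: t - 2 + 3*t^-1 - 3*t^-2 + 4*t^-3 - 3*t^-4 + 2*t^-5 - t^-6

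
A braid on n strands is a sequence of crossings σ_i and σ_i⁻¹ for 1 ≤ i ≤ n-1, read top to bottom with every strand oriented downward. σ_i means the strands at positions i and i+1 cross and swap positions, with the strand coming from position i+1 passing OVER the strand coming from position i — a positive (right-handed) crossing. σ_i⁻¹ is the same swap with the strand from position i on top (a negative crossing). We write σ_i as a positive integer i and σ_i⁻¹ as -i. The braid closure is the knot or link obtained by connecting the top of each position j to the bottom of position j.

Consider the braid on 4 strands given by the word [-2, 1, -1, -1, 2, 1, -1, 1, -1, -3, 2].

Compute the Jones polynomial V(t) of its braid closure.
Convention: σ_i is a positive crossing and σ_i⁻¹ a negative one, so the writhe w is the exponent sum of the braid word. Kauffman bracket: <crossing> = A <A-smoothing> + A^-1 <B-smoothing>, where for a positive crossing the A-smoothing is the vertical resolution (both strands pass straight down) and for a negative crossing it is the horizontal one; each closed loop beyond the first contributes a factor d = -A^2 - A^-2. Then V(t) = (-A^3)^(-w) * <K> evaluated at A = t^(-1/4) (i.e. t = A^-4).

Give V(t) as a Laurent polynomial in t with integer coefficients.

1

Derivation:
The presented braid s2^-1 s1 s1^-1 s1^-1 s2 s1 s1^-1 s1 s1^-1 s3^-1 s2 on 4 strands reduces by inverse Markov moves (closure unchanged at each step):
  Deconjugate: the word is γ·β·γ⁻¹ with γ = s2^-1 (prefix) and γ⁻¹ = s2 (suffix); strip both.
  Destabilize: the word has the form β·s3^-1 where s3^-1 occurs only as the final letter (β ∈ B_3); drop it and the last strand → 3 strands.
  Deconjugate: the word is γ·β·γ⁻¹ with γ = s1 (prefix) and γ⁻¹ = s1^-1 (suffix); strip both.
Reduced to β = s1^-1 s1^-1 s2 s1 s1^-1 s1 on 3 strands, 6 crossings.
Compute on β:
First cancel adjacent σ_i σ_i⁻¹ pairs (Reidemeister II — same braid, same closure): s1^-1 s1^-1 s2 s1 s1^-1 s1 → s1^-1 s1^-1 s2 s1.
Braid: s1^-1 s1^-1 s2 s1 on 3 strands, 4 crossings.
Writhe w = (#positive) - (#negative) = 2 - 2 = 0.
Computing the Kauffman bracket via state sum. There are 2^4 = 16 states.
For each crossing: s=0 is the vertical smoothing, s=1 horizontal. Crossing k contributes A^(sign_k * (1 - 2*s_k)); loop factor d = -A^2 - A^-2.
  state 0000: A-exp=+0, loops=3, term = A^0 * d^2
  state 0001: A-exp=-2, loops=2, term = A^-2 * d^1
  state 0010: A-exp=-2, loops=2, term = A^-2 * d^1
  state 0011: A-exp=-4, loops=1, term = A^-4 * d^0
  state 0100: A-exp=+2, loops=2, term = A^2 * d^1
  state 0101: A-exp=+0, loops=3, term = A^0 * d^2
  state 0110: A-exp=+0, loops=1, term = A^0 * d^0
  state 0111: A-exp=-2, loops=2, term = A^-2 * d^1
  state 1000: A-exp=+2, loops=2, term = A^2 * d^1
  state 1001: A-exp=+0, loops=3, term = A^0 * d^2
  state 1010: A-exp=+0, loops=1, term = A^0 * d^0
  state 1011: A-exp=-2, loops=2, term = A^-2 * d^1
  state 1100: A-exp=+4, loops=3, term = A^4 * d^2
  state 1101: A-exp=+2, loops=4, term = A^2 * d^3
  state 1110: A-exp=+2, loops=2, term = A^2 * d^1
  state 1111: A-exp=+0, loops=3, term = A^0 * d^2
Collect the terms by A-exponent (count of states per loop number):
Powers of d = -A^2 - A^-2: d^2 = A^4 + 2 + A^-4; d^3 = -A^6 - 3*A^2 - 3*A^-2 - A^-6.
  A^4 * (d^2) = A^8 + 2*A^4 + 1
  A^2 * (3*d + d^3) = -A^8 - 6*A^4 - 6 - A^-4
  A^0 * (2 + 4*d^2) = 4*A^4 + 10 + 4*A^-4
  A^-2 * (4*d) = -4 - 4*A^-4
  A^-4 * (1) = A^-4
Summing the groups: <K> = 1
Normalise by the writhe: (-A^3)^(-w) = (-A^3)^(0) = 1, so f(A) = 1 * <K> = 1.
Substitute A = t^(-1/4), i.e. A^e → t^(-e/4): V(t) = 1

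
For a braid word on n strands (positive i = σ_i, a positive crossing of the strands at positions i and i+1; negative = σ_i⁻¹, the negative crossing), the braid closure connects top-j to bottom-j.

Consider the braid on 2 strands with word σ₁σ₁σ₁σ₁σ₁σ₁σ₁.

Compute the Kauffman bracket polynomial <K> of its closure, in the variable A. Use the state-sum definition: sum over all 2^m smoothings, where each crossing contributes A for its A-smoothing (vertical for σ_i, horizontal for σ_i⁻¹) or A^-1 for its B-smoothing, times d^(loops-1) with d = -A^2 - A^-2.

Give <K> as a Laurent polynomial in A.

-A^9 - A + A^-3 - A^-7 + A^-11 - A^-15 + A^-19

Derivation:
Braid: s1 s1 s1 s1 s1 s1 s1 on 2 strands, 7 crossings.
Writhe w = (#positive) - (#negative) = 7 - 0 = 7.
Computing the Kauffman bracket via state sum. There are 2^7 = 128 states.
Smooth each crossing (0=||, 1=⌣⌢); contribution A^(Σ sign_k(1-2s_k)) * d^(L-1).
Tabulate the states by total A-exponent and number of loops L (A-exp: L × count):
  A^7: L=2 ×1
  A^5: L=1 ×7
  A^3: L=2 ×21
  A^1: L=3 ×35
  A^-1: L=4 ×35
  A^-3: L=5 ×21
  A^-5: L=6 ×7
  A^-7: L=7 ×1
Each group contributes A^e * Σ count * d^(L-1):
Powers of d = -A^2 - A^-2: d^2 = A^4 + 2 + A^-4; d^3 = -A^6 - 3*A^2 - 3*A^-2 - A^-6; d^4 = A^8 + 4*A^4 + 6 + 4*A^-4 + A^-8; d^5 = -A^10 - 5*A^6 - 10*A^2 - 10*A^-2 - 5*A^-6 - A^-10; d^6 = A^12 + 6*A^8 + 15*A^4 + 20 + 15*A^-4 + 6*A^-8 + A^-12.
  A^7 * (d) = -A^9 - A^5
  A^5 * (7) = 7*A^5
  A^3 * (21*d) = -21*A^5 - 21*A
  A^1 * (35*d^2) = 35*A^5 + 70*A + 35*A^-3
  A^-1 * (35*d^3) = -35*A^5 - 105*A - 105*A^-3 - 35*A^-7
  A^-3 * (21*d^4) = 21*A^5 + 84*A + 126*A^-3 + 84*A^-7 + 21*A^-11
  A^-5 * (7*d^5) = -7*A^5 - 35*A - 70*A^-3 - 70*A^-7 - 35*A^-11 - 7*A^-15
  A^-7 * (d^6) = A^5 + 6*A + 15*A^-3 + 20*A^-7 + 15*A^-11 + 6*A^-15 + A^-19
Summing the groups: <K> = -A^9 - A + A^-3 - A^-7 + A^-11 - A^-15 + A^-19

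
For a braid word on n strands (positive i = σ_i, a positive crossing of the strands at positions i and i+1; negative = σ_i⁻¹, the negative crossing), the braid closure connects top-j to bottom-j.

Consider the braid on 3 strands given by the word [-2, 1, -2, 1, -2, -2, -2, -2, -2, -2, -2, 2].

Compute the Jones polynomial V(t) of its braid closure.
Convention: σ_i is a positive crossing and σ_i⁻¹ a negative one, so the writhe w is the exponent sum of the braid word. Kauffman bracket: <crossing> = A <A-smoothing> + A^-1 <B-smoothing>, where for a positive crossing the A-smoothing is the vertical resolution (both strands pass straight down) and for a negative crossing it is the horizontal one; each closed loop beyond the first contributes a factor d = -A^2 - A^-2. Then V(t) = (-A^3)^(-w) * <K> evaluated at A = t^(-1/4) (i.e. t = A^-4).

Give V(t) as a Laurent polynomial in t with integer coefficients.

t^-1 - t^-2 + 2*t^-3 - 2*t^-4 + 3*t^-5 - 3*t^-6 + 3*t^-7 - 3*t^-8 + 2*t^-9 - 2*t^-10 + t^-11

Derivation:
The presented braid s2^-1 s1 s2^-1 s1 s2^-1 s2^-1 s2^-1 s2^-1 s2^-1 s2^-1 s2^-1 s2 on 3 strands reduces by inverse Markov moves (closure unchanged at each step):
  Deconjugate: the word is γ·β·γ⁻¹ with γ = s2^-1 (prefix) and γ⁻¹ = s2 (suffix); strip both.
Reduced to β = s1 s2^-1 s1 s2^-1 s2^-1 s2^-1 s2^-1 s2^-1 s2^-1 s2^-1 on 3 strands, 10 crossings.
Compute on β:
Braid: s1 s2^-1 s1 s2^-1 s2^-1 s2^-1 s2^-1 s2^-1 s2^-1 s2^-1 on 3 strands, 10 crossings.
Writhe w = (#positive) - (#negative) = 2 - 8 = -6.
State-sum expansion of <K>. There are 2^10 = 1024 states.
For each crossing: s=0 is the vertical smoothing, s=1 horizontal. Crossing k contributes A^(sign_k * (1 - 2*s_k)); loop factor d = -A^2 - A^-2.
Tabulate the states by total A-exponent and number of loops L (A-exp: L × count):
  A^10: L=9 ×1
  A^8: L=8 ×10
  A^6: L=7 ×45
  A^4: L=6 ×119, L=8 ×1
  A^2: L=5 ×203, L=7 ×7
  A^0: L=4 ×231, L=6 ×21
  A^-2: L=3 ×175, L=5 ×35
  A^-4: L=2 ×85, L=4 ×35
  A^-6: L=1 ×23, L=3 ×22
  A^-8: L=2 ×10
  A^-10: L=3 ×1
Each group contributes A^e * Σ count * d^(L-1):
Powers of d = -A^2 - A^-2: d^2 = A^4 + 2 + A^-4; d^3 = -A^6 - 3*A^2 - 3*A^-2 - A^-6; d^4 = A^8 + 4*A^4 + 6 + 4*A^-4 + A^-8; d^5 = -A^10 - 5*A^6 - 10*A^2 - 10*A^-2 - 5*A^-6 - A^-10; d^6 = A^12 + 6*A^8 + 15*A^4 + 20 + 15*A^-4 + 6*A^-8 + A^-12; d^7 = -A^14 - 7*A^10 - 21*A^6 - 35*A^2 - 35*A^-2 - 21*A^-6 - 7*A^-10 - A^-14; d^8 = A^16 + 8*A^12 + 28*A^8 + 56*A^4 + 70 + 56*A^-4 + 28*A^-8 + 8*A^-12 + A^-16.
  A^10 * (d^8) = A^26 + 8*A^22 + 28*A^18 + 56*A^14 + 70*A^10 + 56*A^6 + 28*A^2 + 8*A^-2 + A^-6
  A^8 * (10*d^7) = -10*A^22 - 70*A^18 - 210*A^14 - 350*A^10 - 350*A^6 - 210*A^2 - 70*A^-2 - 10*A^-6
  A^6 * (45*d^6) = 45*A^18 + 270*A^14 + 675*A^10 + 900*A^6 + 675*A^2 + 270*A^-2 + 45*A^-6
  A^4 * (119*d^5 + d^7) = -A^18 - 126*A^14 - 616*A^10 - 1225*A^6 - 1225*A^2 - 616*A^-2 - 126*A^-6 - A^-10
  A^2 * (203*d^4 + 7*d^6) = 7*A^14 + 245*A^10 + 917*A^6 + 1358*A^2 + 917*A^-2 + 245*A^-6 + 7*A^-10
  A^0 * (231*d^3 + 21*d^5) = -21*A^10 - 336*A^6 - 903*A^2 - 903*A^-2 - 336*A^-6 - 21*A^-10
  A^-2 * (175*d^2 + 35*d^4) = 35*A^6 + 315*A^2 + 560*A^-2 + 315*A^-6 + 35*A^-10
  A^-4 * (85*d + 35*d^3) = -35*A^2 - 190*A^-2 - 190*A^-6 - 35*A^-10
  A^-6 * (23 + 22*d^2) = 22*A^-2 + 67*A^-6 + 22*A^-10
  A^-8 * (10*d) = -10*A^-6 - 10*A^-10
  A^-10 * (d^2) = A^-6 + 2*A^-10 + A^-14
Summing the groups: <K> = A^26 - 2*A^22 + 2*A^18 - 3*A^14 + 3*A^10 - 3*A^6 + 3*A^2 - 2*A^-2 + 2*A^-6 - A^-10 + A^-14
Normalise by the writhe: (-A^3)^(-w) = (-A^3)^(6) = A^18, so f(A) = A^18 * <K> = A^44 - 2*A^40 + 2*A^36 - 3*A^32 + 3*A^28 - 3*A^24 + 3*A^20 - 2*A^16 + 2*A^12 - A^8 + A^4.
Substitute A = t^(-1/4), i.e. A^e → t^(-e/4): V(t) = t^-1 - t^-2 + 2*t^-3 - 2*t^-4 + 3*t^-5 - 3*t^-6 + 3*t^-7 - 3*t^-8 + 2*t^-9 - 2*t^-10 + t^-11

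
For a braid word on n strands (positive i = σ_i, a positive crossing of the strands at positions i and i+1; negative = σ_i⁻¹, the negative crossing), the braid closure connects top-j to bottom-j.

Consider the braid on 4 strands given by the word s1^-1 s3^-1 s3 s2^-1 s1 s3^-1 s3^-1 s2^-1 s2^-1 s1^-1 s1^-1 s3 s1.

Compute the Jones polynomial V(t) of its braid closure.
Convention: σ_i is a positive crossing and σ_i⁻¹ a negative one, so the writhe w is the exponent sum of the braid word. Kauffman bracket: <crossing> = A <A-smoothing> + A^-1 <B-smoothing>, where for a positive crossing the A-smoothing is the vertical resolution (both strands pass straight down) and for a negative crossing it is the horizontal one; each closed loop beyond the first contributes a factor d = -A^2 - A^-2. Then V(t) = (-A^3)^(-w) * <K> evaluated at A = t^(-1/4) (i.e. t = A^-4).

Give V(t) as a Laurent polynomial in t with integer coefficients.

The presented braid s1^-1 s3^-1 s3 s2^-1 s1 s3^-1 s3^-1 s2^-1 s2^-1 s1^-1 s1^-1 s3 s1 on 4 strands reduces by inverse Markov moves (closure unchanged at each step):
  Deconjugate: the word is γ·β·γ⁻¹ with γ = s1^-1 s3^-1 (prefix) and γ⁻¹ = s3 s1 (suffix); strip both.
Reduced to β = s3 s2^-1 s1 s3^-1 s3^-1 s2^-1 s2^-1 s1^-1 s1^-1 on 4 strands, 9 crossings.
Compute on β:
Braid: s3 s2^-1 s1 s3^-1 s3^-1 s2^-1 s2^-1 s1^-1 s1^-1 on 4 strands, 9 crossings.
Writhe w = (#positive) - (#negative) = 2 - 7 = -5.
Computing the Kauffman bracket via state sum. There are 2^9 = 512 states.
For each crossing: s=0 is the vertical smoothing, s=1 horizontal. Crossing k contributes A^(sign_k * (1 - 2*s_k)); loop factor d = -A^2 - A^-2.
Tabulate the states by total A-exponent and number of loops L (A-exp: L × count):
  A^9: L=5 ×1
  A^7: L=4 ×9
  A^5: L=3 ×31, L=5 ×5
  A^3: L=2 ×48, L=4 ×35, L=6 ×1
  A^1: L=1 ×28, L=3 ×86, L=5 ×12
  A^-1: L=2 ×82, L=4 ×43, L=6 ×1
  A^-3: L=1 ×20, L=3 ×58, L=5 ×6
  A^-5: L=2 ×25, L=4 ×11
  A^-7: L=1 ×3, L=3 ×6
  A^-9: L=2 ×1
Each group contributes A^e * Σ count * d^(L-1):
Powers of d = -A^2 - A^-2: d^2 = A^4 + 2 + A^-4; d^3 = -A^6 - 3*A^2 - 3*A^-2 - A^-6; d^4 = A^8 + 4*A^4 + 6 + 4*A^-4 + A^-8; d^5 = -A^10 - 5*A^6 - 10*A^2 - 10*A^-2 - 5*A^-6 - A^-10.
  A^9 * (d^4) = A^17 + 4*A^13 + 6*A^9 + 4*A^5 + A
  A^7 * (9*d^3) = -9*A^13 - 27*A^9 - 27*A^5 - 9*A
  A^5 * (31*d^2 + 5*d^4) = 5*A^13 + 51*A^9 + 92*A^5 + 51*A + 5*A^-3
  A^3 * (48*d + 35*d^3 + d^5) = -A^13 - 40*A^9 - 163*A^5 - 163*A - 40*A^-3 - A^-7
  A^1 * (28 + 86*d^2 + 12*d^4) = 12*A^9 + 134*A^5 + 272*A + 134*A^-3 + 12*A^-7
  A^-1 * (82*d + 43*d^3 + d^5) = -A^9 - 48*A^5 - 221*A - 221*A^-3 - 48*A^-7 - A^-11
  A^-3 * (20 + 58*d^2 + 6*d^4) = 6*A^5 + 82*A + 172*A^-3 + 82*A^-7 + 6*A^-11
  A^-5 * (25*d + 11*d^3) = -11*A - 58*A^-3 - 58*A^-7 - 11*A^-11
  A^-7 * (3 + 6*d^2) = 6*A^-3 + 15*A^-7 + 6*A^-11
  A^-9 * (d) = -A^-7 - A^-11
Summing the groups: <K> = A^17 - A^13 + A^9 - 2*A^5 + 2*A - 2*A^-3 + A^-7 - A^-11
Normalise by the writhe: (-A^3)^(-w) = (-A^3)^(5) = -A^15, so f(A) = -A^15 * <K> = -A^32 + A^28 - A^24 + 2*A^20 - 2*A^16 + 2*A^12 - A^8 + A^4.
Substitute A = t^(-1/4), i.e. A^e → t^(-e/4): V(t) = t^-1 - t^-2 + 2*t^-3 - 2*t^-4 + 2*t^-5 - t^-6 + t^-7 - t^-8

Answer: t^-1 - t^-2 + 2*t^-3 - 2*t^-4 + 2*t^-5 - t^-6 + t^-7 - t^-8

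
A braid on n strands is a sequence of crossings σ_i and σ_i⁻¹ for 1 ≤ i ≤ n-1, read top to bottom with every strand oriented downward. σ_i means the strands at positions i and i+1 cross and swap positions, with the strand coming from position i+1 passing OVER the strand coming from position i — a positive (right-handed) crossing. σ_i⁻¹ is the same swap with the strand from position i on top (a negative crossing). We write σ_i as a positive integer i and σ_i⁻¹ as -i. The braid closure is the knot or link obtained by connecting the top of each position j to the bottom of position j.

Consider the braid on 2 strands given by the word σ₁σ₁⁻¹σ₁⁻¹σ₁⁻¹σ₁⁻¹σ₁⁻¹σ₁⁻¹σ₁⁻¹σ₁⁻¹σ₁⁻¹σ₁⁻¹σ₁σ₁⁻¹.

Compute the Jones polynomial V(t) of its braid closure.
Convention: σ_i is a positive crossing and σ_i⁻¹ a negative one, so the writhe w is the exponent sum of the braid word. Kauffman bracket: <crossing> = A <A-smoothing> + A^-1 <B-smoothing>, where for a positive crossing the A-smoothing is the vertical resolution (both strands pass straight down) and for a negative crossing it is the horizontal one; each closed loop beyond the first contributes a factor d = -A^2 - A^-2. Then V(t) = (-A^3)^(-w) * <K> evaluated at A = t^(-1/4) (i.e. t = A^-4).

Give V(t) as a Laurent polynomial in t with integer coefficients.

The presented braid s1 s1^-1 s1^-1 s1^-1 s1^-1 s1^-1 s1^-1 s1^-1 s1^-1 s1^-1 s1^-1 s1 s1^-1 on 2 strands reduces by inverse Markov moves (closure unchanged at each step):
  Deconjugate: the word is γ·β·γ⁻¹ with γ = s1 s1^-1 (prefix) and γ⁻¹ = s1 s1^-1 (suffix); strip both.
Reduced to β = s1^-1 s1^-1 s1^-1 s1^-1 s1^-1 s1^-1 s1^-1 s1^-1 s1^-1 on 2 strands, 9 crossings.
Compute on β:
Braid: s1^-1 s1^-1 s1^-1 s1^-1 s1^-1 s1^-1 s1^-1 s1^-1 s1^-1 on 2 strands, 9 crossings.
Writhe w = (#positive) - (#negative) = 0 - 9 = -9.
Computing the Kauffman bracket via state sum. There are 2^9 = 512 states.
Each crossing splits two ways (0=vertical, 1=horizontal). The state's weight is A^(#A-smoothings - #B-smoothings) * d^(loops - 1).
Tabulate the states by total A-exponent and number of loops L (A-exp: L × count):
  A^9: L=9 ×1
  A^7: L=8 ×9
  A^5: L=7 ×36
  A^3: L=6 ×84
  A^1: L=5 ×126
  A^-1: L=4 ×126
  A^-3: L=3 ×84
  A^-5: L=2 ×36
  A^-7: L=1 ×9
  A^-9: L=2 ×1
Each group contributes A^e * Σ count * d^(L-1):
Powers of d = -A^2 - A^-2: d^2 = A^4 + 2 + A^-4; d^3 = -A^6 - 3*A^2 - 3*A^-2 - A^-6; d^4 = A^8 + 4*A^4 + 6 + 4*A^-4 + A^-8; d^5 = -A^10 - 5*A^6 - 10*A^2 - 10*A^-2 - 5*A^-6 - A^-10; d^6 = A^12 + 6*A^8 + 15*A^4 + 20 + 15*A^-4 + 6*A^-8 + A^-12; d^7 = -A^14 - 7*A^10 - 21*A^6 - 35*A^2 - 35*A^-2 - 21*A^-6 - 7*A^-10 - A^-14; d^8 = A^16 + 8*A^12 + 28*A^8 + 56*A^4 + 70 + 56*A^-4 + 28*A^-8 + 8*A^-12 + A^-16.
  A^9 * (d^8) = A^25 + 8*A^21 + 28*A^17 + 56*A^13 + 70*A^9 + 56*A^5 + 28*A + 8*A^-3 + A^-7
  A^7 * (9*d^7) = -9*A^21 - 63*A^17 - 189*A^13 - 315*A^9 - 315*A^5 - 189*A - 63*A^-3 - 9*A^-7
  A^5 * (36*d^6) = 36*A^17 + 216*A^13 + 540*A^9 + 720*A^5 + 540*A + 216*A^-3 + 36*A^-7
  A^3 * (84*d^5) = -84*A^13 - 420*A^9 - 840*A^5 - 840*A - 420*A^-3 - 84*A^-7
  A^1 * (126*d^4) = 126*A^9 + 504*A^5 + 756*A + 504*A^-3 + 126*A^-7
  A^-1 * (126*d^3) = -126*A^5 - 378*A - 378*A^-3 - 126*A^-7
  A^-3 * (84*d^2) = 84*A + 168*A^-3 + 84*A^-7
  A^-5 * (36*d) = -36*A^-3 - 36*A^-7
  A^-7 * (9) = 9*A^-7
  A^-9 * (d) = -A^-7 - A^-11
Summing the groups: <K> = A^25 - A^21 + A^17 - A^13 + A^9 - A^5 + A - A^-3 - A^-11
Normalise by the writhe: (-A^3)^(-w) = (-A^3)^(9) = -A^27, so f(A) = -A^27 * <K> = -A^52 + A^48 - A^44 + A^40 - A^36 + A^32 - A^28 + A^24 + A^16.
Substitute A = t^(-1/4), i.e. A^e → t^(-e/4): V(t) = t^-4 + t^-6 - t^-7 + t^-8 - t^-9 + t^-10 - t^-11 + t^-12 - t^-13

Answer: t^-4 + t^-6 - t^-7 + t^-8 - t^-9 + t^-10 - t^-11 + t^-12 - t^-13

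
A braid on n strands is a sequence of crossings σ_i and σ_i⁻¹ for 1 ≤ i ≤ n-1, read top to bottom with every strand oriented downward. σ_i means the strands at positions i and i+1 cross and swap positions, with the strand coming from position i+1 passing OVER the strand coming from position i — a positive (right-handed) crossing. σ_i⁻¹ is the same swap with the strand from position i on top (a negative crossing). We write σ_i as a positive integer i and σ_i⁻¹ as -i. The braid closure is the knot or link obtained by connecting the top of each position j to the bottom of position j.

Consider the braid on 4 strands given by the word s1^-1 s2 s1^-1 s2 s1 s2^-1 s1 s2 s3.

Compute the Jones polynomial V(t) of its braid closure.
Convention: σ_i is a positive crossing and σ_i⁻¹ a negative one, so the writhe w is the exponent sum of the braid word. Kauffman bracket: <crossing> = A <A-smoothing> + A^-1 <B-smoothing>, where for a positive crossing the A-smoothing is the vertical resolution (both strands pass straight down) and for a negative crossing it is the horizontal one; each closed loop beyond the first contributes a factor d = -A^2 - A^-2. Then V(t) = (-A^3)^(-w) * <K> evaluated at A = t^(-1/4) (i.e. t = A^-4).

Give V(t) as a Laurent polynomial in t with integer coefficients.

The presented braid s1^-1 s2 s1^-1 s2 s1 s2^-1 s1 s2 s3 on 4 strands reduces by inverse Markov moves (closure unchanged at each step):
  Destabilize: the word has the form β·s3 where s3 occurs only as the final letter (β ∈ B_3); drop it and the last strand → 3 strands.
Reduced to β = s1^-1 s2 s1^-1 s2 s1 s2^-1 s1 s2 on 3 strands, 8 crossings.
Compute on β:
Braid: s1^-1 s2 s1^-1 s2 s1 s2^-1 s1 s2 on 3 strands, 8 crossings.
Writhe w = (#positive) - (#negative) = 5 - 3 = 2.
Enumerate smoothing states for the bracket polynomial. There are 2^8 = 256 states.
Smooth each crossing (0=||, 1=⌣⌢); contribution A^(Σ sign_k(1-2s_k)) * d^(L-1).
Tabulate the states by total A-exponent and number of loops L (A-exp: L × count):
  A^8: L=2 ×1
  A^6: L=1 ×3, L=3 ×5
  A^4: L=2 ×22, L=4 ×6
  A^2: L=1 ×18, L=3 ×37, L=5 ×1
  A^0: L=2 ×58, L=4 ×12
  A^-2: L=1 ×24, L=3 ×31, L=5 ×1
  A^-4: L=2 ×23, L=4 ×5
  A^-6: L=3 ×8
  A^-8: L=4 ×1
Each group contributes A^e * Σ count * d^(L-1):
Powers of d = -A^2 - A^-2: d^2 = A^4 + 2 + A^-4; d^3 = -A^6 - 3*A^2 - 3*A^-2 - A^-6; d^4 = A^8 + 4*A^4 + 6 + 4*A^-4 + A^-8.
  A^8 * (d) = -A^10 - A^6
  A^6 * (3 + 5*d^2) = 5*A^10 + 13*A^6 + 5*A^2
  A^4 * (22*d + 6*d^3) = -6*A^10 - 40*A^6 - 40*A^2 - 6*A^-2
  A^2 * (18 + 37*d^2 + d^4) = A^10 + 41*A^6 + 98*A^2 + 41*A^-2 + A^-6
  A^0 * (58*d + 12*d^3) = -12*A^6 - 94*A^2 - 94*A^-2 - 12*A^-6
  A^-2 * (24 + 31*d^2 + d^4) = A^6 + 35*A^2 + 92*A^-2 + 35*A^-6 + A^-10
  A^-4 * (23*d + 5*d^3) = -5*A^2 - 38*A^-2 - 38*A^-6 - 5*A^-10
  A^-6 * (8*d^2) = 8*A^-2 + 16*A^-6 + 8*A^-10
  A^-8 * (d^3) = -A^-2 - 3*A^-6 - 3*A^-10 - A^-14
Summing the groups: <K> = -A^10 + 2*A^6 - A^2 + 2*A^-2 - A^-6 + A^-10 - A^-14
Normalise by the writhe: (-A^3)^(-w) = (-A^3)^(-2) = A^-6, so f(A) = A^-6 * <K> = -A^4 + 2 - A^-4 + 2*A^-8 - A^-12 + A^-16 - A^-20.
Substitute A = t^(-1/4), i.e. A^e → t^(-e/4): V(t) = -t^5 + t^4 - t^3 + 2*t^2 - t + 2 - t^-1

Answer: -t^5 + t^4 - t^3 + 2*t^2 - t + 2 - t^-1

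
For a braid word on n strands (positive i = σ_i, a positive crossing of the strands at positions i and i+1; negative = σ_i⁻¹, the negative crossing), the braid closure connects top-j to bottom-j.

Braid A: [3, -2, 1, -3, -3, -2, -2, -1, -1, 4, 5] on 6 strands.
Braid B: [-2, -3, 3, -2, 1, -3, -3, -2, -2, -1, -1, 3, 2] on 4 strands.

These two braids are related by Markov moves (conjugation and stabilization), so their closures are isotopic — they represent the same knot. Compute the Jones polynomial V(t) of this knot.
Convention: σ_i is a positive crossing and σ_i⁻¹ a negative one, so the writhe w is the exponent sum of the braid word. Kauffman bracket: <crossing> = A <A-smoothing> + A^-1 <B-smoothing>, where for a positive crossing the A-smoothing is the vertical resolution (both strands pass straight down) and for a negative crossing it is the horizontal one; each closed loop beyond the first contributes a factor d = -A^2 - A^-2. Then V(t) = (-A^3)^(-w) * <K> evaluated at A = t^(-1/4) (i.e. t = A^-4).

t^-1 - t^-2 + 2*t^-3 - 2*t^-4 + 2*t^-5 - t^-6 + t^-7 - t^-8

Derivation:
Markov-equivalent braids have isotopic closures, hence identical knot invariants. Strip the Markov moves from each word to reach a common short braid β, then compute V(t) once on β.
Braid A: s3 s2^-1 s1 s3^-1 s3^-1 s2^-1 s2^-1 s1^-1 s1^-1 s4 s5 on 6 strands reduces by inverse Markov moves (closure unchanged at each step):
  Destabilize: the word has the form β·s5 where s5 occurs only as the final letter (β ∈ B_5); drop it and the last strand → 5 strands.
  Destabilize: the word has the form β·s4 where s4 occurs only as the final letter (β ∈ B_4); drop it and the last strand → 4 strands.
Reduced to β = s3 s2^-1 s1 s3^-1 s3^-1 s2^-1 s2^-1 s1^-1 s1^-1 on 4 strands, 9 crossings.
Braid B: s2^-1 s3^-1 s3 s2^-1 s1 s3^-1 s3^-1 s2^-1 s2^-1 s1^-1 s1^-1 s3 s2 on 4 strands reduces by inverse Markov moves (closure unchanged at each step):
  Deconjugate: the word is γ·β·γ⁻¹ with γ = s2^-1 (prefix) and γ⁻¹ = s2 (suffix); strip both.
  Deconjugate: the word is γ·β·γ⁻¹ with γ = s3^-1 (prefix) and γ⁻¹ = s3 (suffix); strip both.
Reduced to β = s3 s2^-1 s1 s3^-1 s3^-1 s2^-1 s2^-1 s1^-1 s1^-1 on 4 strands, 9 crossings.
Both give the same β = s3 s2^-1 s1 s3^-1 s3^-1 s2^-1 s2^-1 s1^-1 s1^-1 on 4 strands, so one state sum suffices:
Braid: s3 s2^-1 s1 s3^-1 s3^-1 s2^-1 s2^-1 s1^-1 s1^-1 on 4 strands, 9 crossings.
Writhe w = (#positive) - (#negative) = 2 - 7 = -5.
Computing the Kauffman bracket via state sum. There are 2^9 = 512 states.
Each crossing splits two ways (0=vertical, 1=horizontal). The state's weight is A^(#A-smoothings - #B-smoothings) * d^(loops - 1).
Tabulate the states by total A-exponent and number of loops L (A-exp: L × count):
  A^9: L=5 ×1
  A^7: L=4 ×9
  A^5: L=3 ×31, L=5 ×5
  A^3: L=2 ×48, L=4 ×35, L=6 ×1
  A^1: L=1 ×28, L=3 ×86, L=5 ×12
  A^-1: L=2 ×82, L=4 ×43, L=6 ×1
  A^-3: L=1 ×20, L=3 ×58, L=5 ×6
  A^-5: L=2 ×25, L=4 ×11
  A^-7: L=1 ×3, L=3 ×6
  A^-9: L=2 ×1
Each group contributes A^e * Σ count * d^(L-1):
Powers of d = -A^2 - A^-2: d^2 = A^4 + 2 + A^-4; d^3 = -A^6 - 3*A^2 - 3*A^-2 - A^-6; d^4 = A^8 + 4*A^4 + 6 + 4*A^-4 + A^-8; d^5 = -A^10 - 5*A^6 - 10*A^2 - 10*A^-2 - 5*A^-6 - A^-10.
  A^9 * (d^4) = A^17 + 4*A^13 + 6*A^9 + 4*A^5 + A
  A^7 * (9*d^3) = -9*A^13 - 27*A^9 - 27*A^5 - 9*A
  A^5 * (31*d^2 + 5*d^4) = 5*A^13 + 51*A^9 + 92*A^5 + 51*A + 5*A^-3
  A^3 * (48*d + 35*d^3 + d^5) = -A^13 - 40*A^9 - 163*A^5 - 163*A - 40*A^-3 - A^-7
  A^1 * (28 + 86*d^2 + 12*d^4) = 12*A^9 + 134*A^5 + 272*A + 134*A^-3 + 12*A^-7
  A^-1 * (82*d + 43*d^3 + d^5) = -A^9 - 48*A^5 - 221*A - 221*A^-3 - 48*A^-7 - A^-11
  A^-3 * (20 + 58*d^2 + 6*d^4) = 6*A^5 + 82*A + 172*A^-3 + 82*A^-7 + 6*A^-11
  A^-5 * (25*d + 11*d^3) = -11*A - 58*A^-3 - 58*A^-7 - 11*A^-11
  A^-7 * (3 + 6*d^2) = 6*A^-3 + 15*A^-7 + 6*A^-11
  A^-9 * (d) = -A^-7 - A^-11
Summing the groups: <K> = A^17 - A^13 + A^9 - 2*A^5 + 2*A - 2*A^-3 + A^-7 - A^-11
Normalise by the writhe: (-A^3)^(-w) = (-A^3)^(5) = -A^15, so f(A) = -A^15 * <K> = -A^32 + A^28 - A^24 + 2*A^20 - 2*A^16 + 2*A^12 - A^8 + A^4.
Substitute A = t^(-1/4), i.e. A^e → t^(-e/4): V(t) = t^-1 - t^-2 + 2*t^-3 - 2*t^-4 + 2*t^-5 - t^-6 + t^-7 - t^-8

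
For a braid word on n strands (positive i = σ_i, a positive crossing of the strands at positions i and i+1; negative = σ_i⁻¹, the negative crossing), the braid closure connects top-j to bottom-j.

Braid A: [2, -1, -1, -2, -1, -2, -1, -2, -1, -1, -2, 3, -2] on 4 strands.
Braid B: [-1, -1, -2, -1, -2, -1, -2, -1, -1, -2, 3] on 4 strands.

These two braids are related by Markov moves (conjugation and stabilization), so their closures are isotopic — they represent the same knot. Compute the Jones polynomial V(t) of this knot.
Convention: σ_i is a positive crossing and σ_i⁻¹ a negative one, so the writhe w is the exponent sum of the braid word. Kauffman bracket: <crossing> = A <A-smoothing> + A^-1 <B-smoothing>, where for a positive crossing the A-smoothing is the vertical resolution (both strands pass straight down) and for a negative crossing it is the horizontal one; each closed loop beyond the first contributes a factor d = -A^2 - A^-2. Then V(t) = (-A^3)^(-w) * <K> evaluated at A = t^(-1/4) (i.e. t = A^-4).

Markov-equivalent braids have isotopic closures, hence identical knot invariants. Strip the Markov moves from each word to reach a common short braid β, then compute V(t) once on β.
Braid A: s2 s1^-1 s1^-1 s2^-1 s1^-1 s2^-1 s1^-1 s2^-1 s1^-1 s1^-1 s2^-1 s3 s2^-1 on 4 strands reduces by inverse Markov moves (closure unchanged at each step):
  Deconjugate: the word is γ·β·γ⁻¹ with γ = s2 (prefix) and γ⁻¹ = s2^-1 (suffix); strip both.
  Destabilize: the word has the form β·s3 where s3 occurs only as the final letter (β ∈ B_3); drop it and the last strand → 3 strands.
Reduced to β = s1^-1 s1^-1 s2^-1 s1^-1 s2^-1 s1^-1 s2^-1 s1^-1 s1^-1 s2^-1 on 3 strands, 10 crossings.
Braid B: s1^-1 s1^-1 s2^-1 s1^-1 s2^-1 s1^-1 s2^-1 s1^-1 s1^-1 s2^-1 s3 on 4 strands reduces by inverse Markov moves (closure unchanged at each step):
  Destabilize: the word has the form β·s3 where s3 occurs only as the final letter (β ∈ B_3); drop it and the last strand → 3 strands.
Reduced to β = s1^-1 s1^-1 s2^-1 s1^-1 s2^-1 s1^-1 s2^-1 s1^-1 s1^-1 s2^-1 on 3 strands, 10 crossings.
Both give the same β = s1^-1 s1^-1 s2^-1 s1^-1 s2^-1 s1^-1 s2^-1 s1^-1 s1^-1 s2^-1 on 3 strands, so one state sum suffices:
Braid: s1^-1 s1^-1 s2^-1 s1^-1 s2^-1 s1^-1 s2^-1 s1^-1 s1^-1 s2^-1 on 3 strands, 10 crossings.
Writhe w = (#positive) - (#negative) = 0 - 10 = -10.
Computing the Kauffman bracket via state sum. There are 2^10 = 1024 states.
Smooth each crossing (0=||, 1=⌣⌢); contribution A^(Σ sign_k(1-2s_k)) * d^(L-1).
Tabulate the states by total A-exponent and number of loops L (A-exp: L × count):
  A^10: L=3 ×1
  A^8: L=2 ×4, L=4 ×6
  A^6: L=1 ×4, L=3 ×30, L=5 ×11
  A^4: L=2 ×48, L=4 ×65, L=6 ×7
  A^2: L=1 ×24, L=3 ×140, L=5 ×45, L=7 ×1
  A^0: L=2 ×129, L=4 ×117, L=6 ×6
  A^-2: L=1 ×43, L=3 ×151, L=5 ×16
  A^-4: L=2 ×96, L=4 ×24
  A^-6: L=1 ×24, L=3 ×21
  A^-8: L=2 ×10
  A^-10: L=3 ×1
Each group contributes A^e * Σ count * d^(L-1):
Powers of d = -A^2 - A^-2: d^2 = A^4 + 2 + A^-4; d^3 = -A^6 - 3*A^2 - 3*A^-2 - A^-6; d^4 = A^8 + 4*A^4 + 6 + 4*A^-4 + A^-8; d^5 = -A^10 - 5*A^6 - 10*A^2 - 10*A^-2 - 5*A^-6 - A^-10; d^6 = A^12 + 6*A^8 + 15*A^4 + 20 + 15*A^-4 + 6*A^-8 + A^-12.
  A^10 * (d^2) = A^14 + 2*A^10 + A^6
  A^8 * (4*d + 6*d^3) = -6*A^14 - 22*A^10 - 22*A^6 - 6*A^2
  A^6 * (4 + 30*d^2 + 11*d^4) = 11*A^14 + 74*A^10 + 130*A^6 + 74*A^2 + 11*A^-2
  A^4 * (48*d + 65*d^3 + 7*d^5) = -7*A^14 - 100*A^10 - 313*A^6 - 313*A^2 - 100*A^-2 - 7*A^-6
  A^2 * (24 + 140*d^2 + 45*d^4 + d^6) = A^14 + 51*A^10 + 335*A^6 + 594*A^2 + 335*A^-2 + 51*A^-6 + A^-10
  A^0 * (129*d + 117*d^3 + 6*d^5) = -6*A^10 - 147*A^6 - 540*A^2 - 540*A^-2 - 147*A^-6 - 6*A^-10
  A^-2 * (43 + 151*d^2 + 16*d^4) = 16*A^6 + 215*A^2 + 441*A^-2 + 215*A^-6 + 16*A^-10
  A^-4 * (96*d + 24*d^3) = -24*A^2 - 168*A^-2 - 168*A^-6 - 24*A^-10
  A^-6 * (24 + 21*d^2) = 21*A^-2 + 66*A^-6 + 21*A^-10
  A^-8 * (10*d) = -10*A^-6 - 10*A^-10
  A^-10 * (d^2) = A^-6 + 2*A^-10 + A^-14
Summing the groups: <K> = -A^10 + A^-6 + A^-14
Normalise by the writhe: (-A^3)^(-w) = (-A^3)^(10) = A^30, so f(A) = A^30 * <K> = -A^40 + A^24 + A^16.
Substitute A = t^(-1/4), i.e. A^e → t^(-e/4): V(t) = t^-4 + t^-6 - t^-10

Answer: t^-4 + t^-6 - t^-10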